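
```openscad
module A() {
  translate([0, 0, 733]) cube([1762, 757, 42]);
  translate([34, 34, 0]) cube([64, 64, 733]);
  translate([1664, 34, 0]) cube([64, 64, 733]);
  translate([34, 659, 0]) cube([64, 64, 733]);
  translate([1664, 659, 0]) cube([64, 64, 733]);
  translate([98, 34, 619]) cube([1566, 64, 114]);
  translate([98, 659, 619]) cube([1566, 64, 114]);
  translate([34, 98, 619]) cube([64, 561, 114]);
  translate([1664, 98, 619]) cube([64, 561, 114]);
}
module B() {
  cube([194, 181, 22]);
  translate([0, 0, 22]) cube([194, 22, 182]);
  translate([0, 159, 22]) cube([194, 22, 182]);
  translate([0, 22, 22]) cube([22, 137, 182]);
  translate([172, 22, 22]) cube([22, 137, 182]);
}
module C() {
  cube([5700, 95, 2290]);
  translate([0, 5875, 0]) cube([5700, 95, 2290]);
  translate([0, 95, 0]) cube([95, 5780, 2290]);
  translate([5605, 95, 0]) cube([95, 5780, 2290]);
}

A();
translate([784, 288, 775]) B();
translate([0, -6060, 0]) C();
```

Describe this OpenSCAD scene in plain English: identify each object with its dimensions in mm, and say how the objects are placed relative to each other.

A is a rectangular dining table. The top is 1762×757×42 mm with its upper surface at z = 775 mm. It stands on four 64×64 mm square legs, each inset 34 mm from the nearest pair of top edges, running from the floor to the underside of the top. Four apron rails, 64 mm thick and 114 mm tall, run between adjacent legs with their top edges flush with the underside of the top and their outer faces flush with the legs' outer faces.

B is an open storage box with external size 194×181×204 mm and wall thickness 22 mm (the base is also 22 mm thick). The base covers the whole footprint; the four walls stand on the base, with the y-facing walls full-width and the x-facing walls fitting between their inner faces.

C is the wall frame of a small rectangular building: four walls, each 2290 mm tall and 95 mm thick, enclosing a footprint 5700 mm (x) by 5970 mm (y) outside-to-outside, with no floor or roof. The front and back walls (the −y and +y sides) span the full width; the two side walls fit between them.

The open box is on top of the table, centred. The house frame is on the floor beside the table on its −y side.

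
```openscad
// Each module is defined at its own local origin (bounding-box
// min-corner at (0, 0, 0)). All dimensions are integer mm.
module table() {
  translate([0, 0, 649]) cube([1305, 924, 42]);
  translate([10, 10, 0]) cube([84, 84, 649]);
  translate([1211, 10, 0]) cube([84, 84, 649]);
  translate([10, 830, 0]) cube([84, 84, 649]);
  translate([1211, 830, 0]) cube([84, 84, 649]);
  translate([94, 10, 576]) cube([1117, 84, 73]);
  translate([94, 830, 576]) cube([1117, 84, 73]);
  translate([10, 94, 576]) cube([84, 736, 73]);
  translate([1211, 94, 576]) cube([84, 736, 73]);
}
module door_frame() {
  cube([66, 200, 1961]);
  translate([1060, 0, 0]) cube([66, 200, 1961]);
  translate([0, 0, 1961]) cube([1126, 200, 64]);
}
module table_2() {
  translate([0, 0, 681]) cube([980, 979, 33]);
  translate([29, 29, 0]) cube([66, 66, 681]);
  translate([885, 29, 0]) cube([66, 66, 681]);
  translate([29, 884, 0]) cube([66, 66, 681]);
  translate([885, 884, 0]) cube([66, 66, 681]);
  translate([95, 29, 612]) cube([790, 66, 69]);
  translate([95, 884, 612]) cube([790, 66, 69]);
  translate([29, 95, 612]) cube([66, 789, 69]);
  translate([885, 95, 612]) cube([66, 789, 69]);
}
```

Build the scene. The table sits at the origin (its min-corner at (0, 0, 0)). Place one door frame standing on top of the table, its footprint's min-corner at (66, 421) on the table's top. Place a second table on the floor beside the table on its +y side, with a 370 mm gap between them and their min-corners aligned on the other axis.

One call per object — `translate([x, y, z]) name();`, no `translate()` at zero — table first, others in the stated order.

table();
translate([66, 421, 691]) door_frame();
translate([0, 1294, 0]) table_2();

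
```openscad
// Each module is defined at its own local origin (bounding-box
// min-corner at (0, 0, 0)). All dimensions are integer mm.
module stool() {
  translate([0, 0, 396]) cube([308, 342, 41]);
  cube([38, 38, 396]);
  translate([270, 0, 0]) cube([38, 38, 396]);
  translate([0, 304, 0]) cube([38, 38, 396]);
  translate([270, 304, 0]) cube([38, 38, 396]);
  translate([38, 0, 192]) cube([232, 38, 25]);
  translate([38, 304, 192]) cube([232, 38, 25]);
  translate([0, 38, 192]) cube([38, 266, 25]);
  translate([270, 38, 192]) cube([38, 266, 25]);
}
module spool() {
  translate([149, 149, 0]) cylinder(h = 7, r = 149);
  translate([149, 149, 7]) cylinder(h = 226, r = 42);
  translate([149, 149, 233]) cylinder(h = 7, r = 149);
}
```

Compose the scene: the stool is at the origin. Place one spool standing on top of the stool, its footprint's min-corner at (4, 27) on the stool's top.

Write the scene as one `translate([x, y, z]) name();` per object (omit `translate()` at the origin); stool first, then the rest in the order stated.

stool();
translate([4, 27, 437]) spool();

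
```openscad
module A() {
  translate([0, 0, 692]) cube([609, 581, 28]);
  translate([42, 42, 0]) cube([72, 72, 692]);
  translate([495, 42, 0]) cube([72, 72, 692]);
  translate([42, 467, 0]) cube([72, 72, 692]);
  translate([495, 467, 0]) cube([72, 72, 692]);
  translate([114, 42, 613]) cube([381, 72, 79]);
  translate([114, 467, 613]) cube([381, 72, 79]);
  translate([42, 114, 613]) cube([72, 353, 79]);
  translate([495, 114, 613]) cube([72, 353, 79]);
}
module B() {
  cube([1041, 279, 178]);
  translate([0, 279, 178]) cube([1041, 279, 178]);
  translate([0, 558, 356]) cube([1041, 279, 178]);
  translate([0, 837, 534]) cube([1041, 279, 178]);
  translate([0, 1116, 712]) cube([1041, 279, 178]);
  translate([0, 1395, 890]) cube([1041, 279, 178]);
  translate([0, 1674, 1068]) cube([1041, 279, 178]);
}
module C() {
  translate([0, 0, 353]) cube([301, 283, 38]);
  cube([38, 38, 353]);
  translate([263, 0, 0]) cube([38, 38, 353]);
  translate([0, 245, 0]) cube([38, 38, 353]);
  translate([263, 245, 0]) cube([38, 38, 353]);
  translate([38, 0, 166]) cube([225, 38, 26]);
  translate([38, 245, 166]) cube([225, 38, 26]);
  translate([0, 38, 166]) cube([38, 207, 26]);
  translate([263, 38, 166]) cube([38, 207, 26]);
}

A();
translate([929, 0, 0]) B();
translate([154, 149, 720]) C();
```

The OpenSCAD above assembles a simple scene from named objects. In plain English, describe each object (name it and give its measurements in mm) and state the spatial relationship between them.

A is a table with a 609×581 mm rectangular top, 28 mm thick, top surface at z = 720 mm, supported by four 72×72 mm square legs, each inset 42 mm from the nearest pair of top edges, running from the floor. Four apron rails, 72 mm thick and 79 mm tall, run between adjacent legs with their top edges flush with the underside of the top and their outer faces flush with the legs' outer faces.

B is a run of 7 identical solid stair steps. Each tread is 1041×279 mm and each step block is 178 mm high. Step 1 rests on the floor; step k is offset from step 1 by (k−1)×279 mm in y and (k−1)×178 mm in z.

C is a four-legged stool. The seat is a 301×283×38 mm slab whose top surface is at z = 391 mm; four square legs, each 38×38 mm in cross-section, run from the floor (z = 0) to the underside of the seat, each flush with a corner of the seat. Four stretchers, 38 mm wide and 26 mm tall, connect adjacent legs with their undersides at z = 166 mm, each running between the inner faces of the legs it joins and aligned with the legs' outer faces on the other axis.

The staircase is on the floor beside the table on its +x side. The stool is on top of the table, centred.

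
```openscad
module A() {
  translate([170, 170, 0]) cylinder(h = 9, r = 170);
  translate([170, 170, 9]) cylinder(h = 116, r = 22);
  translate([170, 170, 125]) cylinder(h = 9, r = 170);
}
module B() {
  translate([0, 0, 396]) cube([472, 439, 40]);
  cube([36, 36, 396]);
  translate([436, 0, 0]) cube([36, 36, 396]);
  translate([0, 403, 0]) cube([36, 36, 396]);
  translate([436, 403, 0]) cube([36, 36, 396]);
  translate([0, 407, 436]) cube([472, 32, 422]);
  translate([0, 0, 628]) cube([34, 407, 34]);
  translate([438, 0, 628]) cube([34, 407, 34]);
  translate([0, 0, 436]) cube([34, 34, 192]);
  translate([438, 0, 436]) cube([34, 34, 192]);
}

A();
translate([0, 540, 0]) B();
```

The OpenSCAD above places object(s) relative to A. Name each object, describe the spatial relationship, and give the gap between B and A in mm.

A is a spool. B is a chair. The chair is on the floor beside the spool on its +y side. The gap between the chair and the spool is 200 mm.

The chair's nearest face is 200 mm from the spool's +y face.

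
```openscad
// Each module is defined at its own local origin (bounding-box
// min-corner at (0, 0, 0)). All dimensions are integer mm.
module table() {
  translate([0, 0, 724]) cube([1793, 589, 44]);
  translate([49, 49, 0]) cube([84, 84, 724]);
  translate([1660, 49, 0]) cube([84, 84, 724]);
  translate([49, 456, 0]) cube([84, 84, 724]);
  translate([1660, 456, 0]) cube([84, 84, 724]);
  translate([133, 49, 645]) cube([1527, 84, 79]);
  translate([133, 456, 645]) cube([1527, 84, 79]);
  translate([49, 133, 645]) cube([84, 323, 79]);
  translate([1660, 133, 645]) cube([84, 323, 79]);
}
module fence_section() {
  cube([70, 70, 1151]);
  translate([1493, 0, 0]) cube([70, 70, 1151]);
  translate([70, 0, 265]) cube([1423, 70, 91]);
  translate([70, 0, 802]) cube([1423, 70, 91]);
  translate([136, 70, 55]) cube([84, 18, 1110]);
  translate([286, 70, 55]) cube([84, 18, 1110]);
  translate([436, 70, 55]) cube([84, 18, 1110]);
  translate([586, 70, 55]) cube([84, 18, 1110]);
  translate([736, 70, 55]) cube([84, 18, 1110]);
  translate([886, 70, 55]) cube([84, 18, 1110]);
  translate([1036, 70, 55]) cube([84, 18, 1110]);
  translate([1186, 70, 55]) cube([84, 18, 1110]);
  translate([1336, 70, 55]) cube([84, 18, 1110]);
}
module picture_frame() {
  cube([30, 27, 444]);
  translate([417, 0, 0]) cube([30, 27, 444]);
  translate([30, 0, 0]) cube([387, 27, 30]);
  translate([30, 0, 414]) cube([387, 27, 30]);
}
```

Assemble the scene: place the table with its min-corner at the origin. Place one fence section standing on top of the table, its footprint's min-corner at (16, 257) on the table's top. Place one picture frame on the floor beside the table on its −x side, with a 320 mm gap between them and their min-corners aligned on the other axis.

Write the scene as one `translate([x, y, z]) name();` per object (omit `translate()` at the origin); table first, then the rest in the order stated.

table();
translate([16, 257, 768]) fence_section();
translate([-767, 0, 0]) picture_frame();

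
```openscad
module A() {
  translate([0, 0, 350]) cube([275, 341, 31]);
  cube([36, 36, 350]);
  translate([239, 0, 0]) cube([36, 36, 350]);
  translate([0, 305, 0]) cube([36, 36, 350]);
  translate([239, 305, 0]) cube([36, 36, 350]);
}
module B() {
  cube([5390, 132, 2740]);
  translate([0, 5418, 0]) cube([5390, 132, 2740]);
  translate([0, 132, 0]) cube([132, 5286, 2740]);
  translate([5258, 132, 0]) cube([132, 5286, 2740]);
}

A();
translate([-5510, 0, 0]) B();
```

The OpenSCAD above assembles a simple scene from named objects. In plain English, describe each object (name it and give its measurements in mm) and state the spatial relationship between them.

A is a simple wooden stool: a rectangular seat 275 mm (x) by 341 mm (y), 31 mm thick, top face at z = 381 mm, on four square legs, each 36×36 mm in cross-section. The legs rest on z = 0, each flush with a corner of the seat.

B is a box-shaped house frame (walls only): outside footprint 5390×5550 mm, wall height 2740 mm, wall thickness 132 mm. The two y-facing walls run the full x-width; the two x-facing walls fit between the inner faces of the y-facing walls.

The house frame is on the floor beside the stool on its −x side.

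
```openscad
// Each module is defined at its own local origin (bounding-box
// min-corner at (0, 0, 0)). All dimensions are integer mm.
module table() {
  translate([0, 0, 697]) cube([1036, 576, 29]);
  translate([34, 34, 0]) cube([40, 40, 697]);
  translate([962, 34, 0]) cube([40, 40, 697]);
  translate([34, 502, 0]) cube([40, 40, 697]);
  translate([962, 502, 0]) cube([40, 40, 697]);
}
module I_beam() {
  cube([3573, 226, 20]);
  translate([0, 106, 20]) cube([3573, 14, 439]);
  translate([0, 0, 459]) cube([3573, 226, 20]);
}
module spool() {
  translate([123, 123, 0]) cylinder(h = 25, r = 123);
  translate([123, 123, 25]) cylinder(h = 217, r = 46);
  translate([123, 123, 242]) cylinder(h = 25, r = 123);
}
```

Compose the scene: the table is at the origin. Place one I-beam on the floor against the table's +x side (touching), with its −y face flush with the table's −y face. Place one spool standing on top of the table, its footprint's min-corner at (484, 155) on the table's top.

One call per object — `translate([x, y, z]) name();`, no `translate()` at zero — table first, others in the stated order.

table();
translate([1036, 0, 0]) I_beam();
translate([484, 155, 726]) spool();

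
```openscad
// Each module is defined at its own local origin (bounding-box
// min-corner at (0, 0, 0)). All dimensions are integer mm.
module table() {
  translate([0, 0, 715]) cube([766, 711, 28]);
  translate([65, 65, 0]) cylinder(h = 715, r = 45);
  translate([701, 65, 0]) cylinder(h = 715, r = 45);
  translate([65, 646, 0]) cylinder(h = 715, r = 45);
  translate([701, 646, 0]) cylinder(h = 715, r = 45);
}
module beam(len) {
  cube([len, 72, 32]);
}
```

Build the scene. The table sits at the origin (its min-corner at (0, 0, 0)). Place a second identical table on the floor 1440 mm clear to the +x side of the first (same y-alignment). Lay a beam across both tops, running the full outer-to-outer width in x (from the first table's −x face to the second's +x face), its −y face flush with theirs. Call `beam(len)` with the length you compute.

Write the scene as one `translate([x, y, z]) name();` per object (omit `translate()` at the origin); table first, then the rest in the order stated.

table();
translate([2206, 0, 0]) table();
translate([0, 0, 743]) beam(2972);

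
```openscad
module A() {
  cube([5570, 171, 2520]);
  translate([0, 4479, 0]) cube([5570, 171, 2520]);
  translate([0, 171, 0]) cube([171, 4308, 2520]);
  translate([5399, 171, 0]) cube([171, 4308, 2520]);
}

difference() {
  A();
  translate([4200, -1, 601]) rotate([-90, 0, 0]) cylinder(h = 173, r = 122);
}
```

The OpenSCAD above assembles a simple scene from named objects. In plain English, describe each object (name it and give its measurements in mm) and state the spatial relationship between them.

A is the wall frame of a small rectangular building: four walls, each 2520 mm tall and 171 mm thick, enclosing a footprint 5570 mm (x) by 4650 mm (y) outside-to-outside, with no floor or roof. The front and back walls (the −y and +y sides) span the full width; the two side walls fit between them.

The house frame has a circular hole of radius 122 mm through its front wall, centred at (x = 4200, z = 601).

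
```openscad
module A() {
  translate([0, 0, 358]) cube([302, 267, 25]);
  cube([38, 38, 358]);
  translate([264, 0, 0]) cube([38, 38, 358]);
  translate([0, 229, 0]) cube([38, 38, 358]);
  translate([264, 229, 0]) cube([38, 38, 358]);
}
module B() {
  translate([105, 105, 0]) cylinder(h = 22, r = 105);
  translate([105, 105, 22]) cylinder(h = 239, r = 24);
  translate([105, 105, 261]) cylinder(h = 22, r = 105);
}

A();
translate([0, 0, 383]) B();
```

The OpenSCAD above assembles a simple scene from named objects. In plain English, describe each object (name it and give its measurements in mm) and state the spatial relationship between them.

A is a four-legged stool. The seat is a 302×267×25 mm slab whose top surface is at z = 383 mm; four square legs, each 38×38 mm in cross-section, run from the floor (z = 0) to the underside of the seat, each flush with a corner of the seat.

B is a spool: two coaxial disc flanges of radius 105 mm and thickness 22 mm, joined by a core cylinder of radius 24 mm and height 239 mm. The lower flange rests on z = 0 and the three cylinders share a vertical axis.

The spool is on top of the stool.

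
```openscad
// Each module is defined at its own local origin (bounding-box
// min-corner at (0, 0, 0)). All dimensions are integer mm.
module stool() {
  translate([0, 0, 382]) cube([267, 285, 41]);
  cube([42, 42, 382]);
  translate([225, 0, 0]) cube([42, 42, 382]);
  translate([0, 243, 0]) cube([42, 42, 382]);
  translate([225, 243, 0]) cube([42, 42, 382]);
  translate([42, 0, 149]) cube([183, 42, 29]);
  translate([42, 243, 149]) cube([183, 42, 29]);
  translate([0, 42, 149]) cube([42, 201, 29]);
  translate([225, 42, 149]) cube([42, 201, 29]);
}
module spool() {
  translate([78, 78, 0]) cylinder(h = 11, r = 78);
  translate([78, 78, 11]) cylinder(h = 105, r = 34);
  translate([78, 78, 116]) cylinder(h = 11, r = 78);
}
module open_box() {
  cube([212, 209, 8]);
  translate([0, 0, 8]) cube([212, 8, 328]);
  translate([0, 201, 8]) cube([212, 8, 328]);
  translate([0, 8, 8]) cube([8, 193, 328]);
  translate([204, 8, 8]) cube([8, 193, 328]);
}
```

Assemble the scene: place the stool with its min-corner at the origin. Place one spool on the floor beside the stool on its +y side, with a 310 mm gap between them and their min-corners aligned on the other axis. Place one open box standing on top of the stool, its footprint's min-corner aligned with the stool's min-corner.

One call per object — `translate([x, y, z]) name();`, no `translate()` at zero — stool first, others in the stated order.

stool();
translate([0, 595, 0]) spool();
translate([0, 0, 423]) open_box();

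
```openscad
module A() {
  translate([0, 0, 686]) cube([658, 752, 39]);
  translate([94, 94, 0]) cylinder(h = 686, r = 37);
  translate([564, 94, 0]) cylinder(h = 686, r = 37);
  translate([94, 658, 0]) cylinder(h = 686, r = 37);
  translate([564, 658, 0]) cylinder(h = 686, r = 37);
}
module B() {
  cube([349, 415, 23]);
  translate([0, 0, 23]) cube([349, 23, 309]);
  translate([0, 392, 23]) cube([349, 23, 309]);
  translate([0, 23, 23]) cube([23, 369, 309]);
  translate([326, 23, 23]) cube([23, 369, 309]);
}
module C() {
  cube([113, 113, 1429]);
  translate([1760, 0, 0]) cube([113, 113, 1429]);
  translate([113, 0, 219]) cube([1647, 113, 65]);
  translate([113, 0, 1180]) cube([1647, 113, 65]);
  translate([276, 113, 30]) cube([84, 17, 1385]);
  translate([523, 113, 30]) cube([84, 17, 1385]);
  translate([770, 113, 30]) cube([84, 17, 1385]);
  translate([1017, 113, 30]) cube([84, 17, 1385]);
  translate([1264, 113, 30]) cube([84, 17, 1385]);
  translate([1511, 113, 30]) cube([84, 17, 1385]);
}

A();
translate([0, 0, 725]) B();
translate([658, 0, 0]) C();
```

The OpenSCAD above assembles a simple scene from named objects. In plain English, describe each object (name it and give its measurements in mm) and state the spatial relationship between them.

A is a table with a 658×752 mm rectangular top, 39 mm thick, top surface at z = 725 mm, supported by four round legs of 74 mm diameter, each leg's bounding box inset 57 mm from the nearest pair of top edges, running from the floor.

B is an open storage box with external size 349×415×332 mm and wall thickness 23 mm (the base is also 23 mm thick). The base covers the whole footprint; the four walls stand on the base, with the y-facing walls full-width and the x-facing walls fitting between their inner faces.

C is a fence section. Two 113×113 mm posts, 1429 mm tall, stand on the floor with a clear span of 1647 mm between their inner faces. Two horizontal rails of 113×65 mm section span the gap between the posts with their undersides at z = 219 mm and z = 1180 mm, flush with the posts' −y face. 6 pickets, each 84 mm wide, 17 mm thick and 1385 mm tall, are fixed to the +y face of the rails with their bottoms at z = 30 mm, evenly spaced across the span with equal gaps (rounded down to the nearest mm) at the −x end and between each pair — any rounding remainder accumulates at the +x end.

The open box is on top of the table. The fence section is against the table's +x side, with their −y faces flush.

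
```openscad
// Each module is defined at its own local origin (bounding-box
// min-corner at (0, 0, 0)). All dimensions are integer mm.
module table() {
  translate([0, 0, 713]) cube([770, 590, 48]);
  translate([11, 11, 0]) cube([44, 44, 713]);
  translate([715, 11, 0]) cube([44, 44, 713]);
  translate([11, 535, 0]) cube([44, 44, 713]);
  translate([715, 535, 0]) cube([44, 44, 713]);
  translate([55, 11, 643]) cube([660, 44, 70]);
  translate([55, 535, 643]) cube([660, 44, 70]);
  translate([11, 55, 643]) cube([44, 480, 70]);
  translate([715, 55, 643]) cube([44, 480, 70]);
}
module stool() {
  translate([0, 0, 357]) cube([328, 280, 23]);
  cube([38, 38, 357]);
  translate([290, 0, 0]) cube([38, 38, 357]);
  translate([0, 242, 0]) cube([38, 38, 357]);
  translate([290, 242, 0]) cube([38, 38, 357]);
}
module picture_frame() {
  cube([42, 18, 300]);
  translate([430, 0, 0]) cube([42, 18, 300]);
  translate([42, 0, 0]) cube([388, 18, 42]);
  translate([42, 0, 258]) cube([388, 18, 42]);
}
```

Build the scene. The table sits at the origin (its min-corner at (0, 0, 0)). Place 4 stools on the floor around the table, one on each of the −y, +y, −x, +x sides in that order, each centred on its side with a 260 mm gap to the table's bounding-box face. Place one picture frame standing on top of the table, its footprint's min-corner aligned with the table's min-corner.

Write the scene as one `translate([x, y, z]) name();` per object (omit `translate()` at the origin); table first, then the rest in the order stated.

table();
translate([221, -540, 0]) stool();
translate([221, 850, 0]) stool();
translate([-588, 155, 0]) stool();
translate([1030, 155, 0]) stool();
translate([0, 0, 761]) picture_frame();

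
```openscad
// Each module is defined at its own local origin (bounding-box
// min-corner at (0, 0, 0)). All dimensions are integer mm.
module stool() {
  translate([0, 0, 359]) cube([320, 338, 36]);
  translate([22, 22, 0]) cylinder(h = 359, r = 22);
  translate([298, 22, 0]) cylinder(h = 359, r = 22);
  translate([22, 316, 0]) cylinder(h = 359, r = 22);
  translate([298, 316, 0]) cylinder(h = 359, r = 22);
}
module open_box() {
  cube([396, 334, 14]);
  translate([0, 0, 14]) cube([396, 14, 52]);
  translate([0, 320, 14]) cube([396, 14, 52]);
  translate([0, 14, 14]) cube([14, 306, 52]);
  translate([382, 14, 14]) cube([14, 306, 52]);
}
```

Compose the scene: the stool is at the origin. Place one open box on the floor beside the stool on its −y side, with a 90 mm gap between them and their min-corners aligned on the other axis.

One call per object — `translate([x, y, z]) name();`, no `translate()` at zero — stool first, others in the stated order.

stool();
translate([0, -424, 0]) open_box();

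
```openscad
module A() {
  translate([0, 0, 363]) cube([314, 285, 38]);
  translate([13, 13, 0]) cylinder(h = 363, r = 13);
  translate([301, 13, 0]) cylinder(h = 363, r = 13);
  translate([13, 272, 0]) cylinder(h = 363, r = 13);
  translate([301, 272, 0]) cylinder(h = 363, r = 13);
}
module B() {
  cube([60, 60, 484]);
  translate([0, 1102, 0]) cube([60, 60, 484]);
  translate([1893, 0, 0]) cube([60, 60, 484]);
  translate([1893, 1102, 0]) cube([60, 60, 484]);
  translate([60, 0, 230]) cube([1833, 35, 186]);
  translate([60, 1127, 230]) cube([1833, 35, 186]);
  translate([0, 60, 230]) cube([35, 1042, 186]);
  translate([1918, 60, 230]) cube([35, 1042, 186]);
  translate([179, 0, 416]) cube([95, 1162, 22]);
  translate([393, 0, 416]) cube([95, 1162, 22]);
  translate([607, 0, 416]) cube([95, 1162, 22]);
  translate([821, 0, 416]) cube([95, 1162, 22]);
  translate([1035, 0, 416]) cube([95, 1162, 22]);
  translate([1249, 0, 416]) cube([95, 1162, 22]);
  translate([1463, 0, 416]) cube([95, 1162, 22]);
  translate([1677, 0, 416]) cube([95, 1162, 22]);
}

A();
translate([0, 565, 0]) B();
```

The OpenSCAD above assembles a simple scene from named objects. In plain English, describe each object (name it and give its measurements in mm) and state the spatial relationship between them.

A is a four-legged stool. The seat is 314×285 mm, 38 mm thick, top at z = 401 mm. It stands on four round legs, each 26 mm in diameter, from z = 0 to the seat underside, each leg's axis is inset half a diameter from the nearest pair of seat edges (so the leg's bounding box is flush with the corner).

B is a bed frame 1953 mm long (x) by 1162 mm wide (y). Four 60×60 mm corner posts, 484 mm tall, at the corners of the footprint. Four rails of 35 mm thickness and 186 mm height run between adjacent posts with their undersides at z = 230 mm, their outer faces flush with the outside of the frame (the two x-running rails run between the posts' inner faces; the two y-running rails run between the posts' inner faces). 8 slats, each 95 mm wide (x) and 22 mm thick, lie across the top of the two x-running rails, running the full 1162 mm width of the frame in y; the slats are evenly spaced along x between the inner faces of the end posts with equal gaps (rounded down to the nearest mm) at the −x end and between each pair — any rounding remainder accumulates at the +x end.

The bed frame is on the floor beside the stool on its +y side.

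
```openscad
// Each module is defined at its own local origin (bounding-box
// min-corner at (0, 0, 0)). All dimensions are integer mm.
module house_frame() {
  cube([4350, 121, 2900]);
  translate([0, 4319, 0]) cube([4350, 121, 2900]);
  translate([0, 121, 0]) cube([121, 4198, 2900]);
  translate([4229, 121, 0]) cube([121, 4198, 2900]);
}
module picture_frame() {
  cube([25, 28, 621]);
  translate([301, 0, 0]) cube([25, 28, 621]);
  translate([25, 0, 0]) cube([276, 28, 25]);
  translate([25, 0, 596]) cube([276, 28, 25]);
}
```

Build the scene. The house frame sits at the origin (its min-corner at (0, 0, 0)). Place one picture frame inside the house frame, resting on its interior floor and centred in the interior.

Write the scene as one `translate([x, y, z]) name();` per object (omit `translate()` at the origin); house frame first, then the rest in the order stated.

house_frame();
translate([2012, 2206, 0]) picture_frame();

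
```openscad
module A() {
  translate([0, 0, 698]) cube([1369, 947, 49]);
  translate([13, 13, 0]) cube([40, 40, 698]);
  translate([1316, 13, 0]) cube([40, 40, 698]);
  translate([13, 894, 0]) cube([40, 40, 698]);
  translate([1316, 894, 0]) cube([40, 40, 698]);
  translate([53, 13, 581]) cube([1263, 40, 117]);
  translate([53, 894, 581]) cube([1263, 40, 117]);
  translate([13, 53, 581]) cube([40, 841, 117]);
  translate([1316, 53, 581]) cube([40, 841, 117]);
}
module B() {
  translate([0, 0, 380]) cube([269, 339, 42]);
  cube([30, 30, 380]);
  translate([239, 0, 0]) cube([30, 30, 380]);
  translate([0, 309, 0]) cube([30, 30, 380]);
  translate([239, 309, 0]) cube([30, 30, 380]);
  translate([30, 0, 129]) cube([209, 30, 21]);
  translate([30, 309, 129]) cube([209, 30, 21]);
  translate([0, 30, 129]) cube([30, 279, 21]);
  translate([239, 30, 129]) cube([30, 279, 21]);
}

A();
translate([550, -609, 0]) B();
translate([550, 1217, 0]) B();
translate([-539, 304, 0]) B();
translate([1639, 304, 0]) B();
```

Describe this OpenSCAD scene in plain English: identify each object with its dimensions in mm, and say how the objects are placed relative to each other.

A is a table: top 1369 mm (x) × 947 mm (y), 49 mm thick, upper face at z = 747 mm, on four 40×40 mm square legs, each inset 13 mm from the nearest pair of top edges, running from z = 0 to the bottom of the top. Four apron rails, 40 mm thick and 117 mm tall, run between adjacent legs with their top edges flush with the underside of the top and their outer faces flush with the legs' outer faces.

B is a four-legged stool. The seat is a 269×339×42 mm slab whose top surface is at z = 422 mm; four square legs, each 30×30 mm in cross-section, run from the floor (z = 0) to the underside of the seat, each flush with a corner of the seat. Four stretchers, 30 mm wide and 21 mm tall, connect adjacent legs with their undersides at z = 129 mm, each running between the inner faces of the legs it joins and aligned with the legs' outer faces on the other axis.

Four stools sit around the table at the −y, +y, −x, +x sides.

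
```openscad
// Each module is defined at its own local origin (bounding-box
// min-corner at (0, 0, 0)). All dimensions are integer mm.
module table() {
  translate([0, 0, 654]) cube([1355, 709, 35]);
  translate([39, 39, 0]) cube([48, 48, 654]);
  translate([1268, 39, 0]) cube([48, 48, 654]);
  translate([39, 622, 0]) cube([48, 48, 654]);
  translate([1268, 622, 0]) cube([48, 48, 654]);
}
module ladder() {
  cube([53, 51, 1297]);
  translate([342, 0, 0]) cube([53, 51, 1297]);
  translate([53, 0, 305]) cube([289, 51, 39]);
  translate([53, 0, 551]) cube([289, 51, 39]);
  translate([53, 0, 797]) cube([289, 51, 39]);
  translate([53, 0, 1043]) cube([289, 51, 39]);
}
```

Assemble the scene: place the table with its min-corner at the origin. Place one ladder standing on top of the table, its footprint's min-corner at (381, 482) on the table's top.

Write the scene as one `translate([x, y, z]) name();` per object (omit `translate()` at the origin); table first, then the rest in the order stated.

table();
translate([381, 482, 689]) ladder();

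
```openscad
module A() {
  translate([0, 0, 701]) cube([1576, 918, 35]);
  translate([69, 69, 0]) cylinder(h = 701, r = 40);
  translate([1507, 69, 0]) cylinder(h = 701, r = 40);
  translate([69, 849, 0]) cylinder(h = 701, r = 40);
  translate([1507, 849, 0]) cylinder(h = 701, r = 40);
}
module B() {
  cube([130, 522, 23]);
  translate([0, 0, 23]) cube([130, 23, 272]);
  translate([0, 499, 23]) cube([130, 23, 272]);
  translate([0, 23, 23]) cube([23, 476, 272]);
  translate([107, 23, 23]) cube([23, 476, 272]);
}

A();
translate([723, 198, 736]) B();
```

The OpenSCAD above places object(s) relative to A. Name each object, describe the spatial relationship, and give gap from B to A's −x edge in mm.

A is a table. B is an open box. The open box is on top of the table, centred. The gap from the open box to the table's −x edge is 723 mm.

The open box's min-x is at 723; the table's min-x is 0; gap = 723 mm.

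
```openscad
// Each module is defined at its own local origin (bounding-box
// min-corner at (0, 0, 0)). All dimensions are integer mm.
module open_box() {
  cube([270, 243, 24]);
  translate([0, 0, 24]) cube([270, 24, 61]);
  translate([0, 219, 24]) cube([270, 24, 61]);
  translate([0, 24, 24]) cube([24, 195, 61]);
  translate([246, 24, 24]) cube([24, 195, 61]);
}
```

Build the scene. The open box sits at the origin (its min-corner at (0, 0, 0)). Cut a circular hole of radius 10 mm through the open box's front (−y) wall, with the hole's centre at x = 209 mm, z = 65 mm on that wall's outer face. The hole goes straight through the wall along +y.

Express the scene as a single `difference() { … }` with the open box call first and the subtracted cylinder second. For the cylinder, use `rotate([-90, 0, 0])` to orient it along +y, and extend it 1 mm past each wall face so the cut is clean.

difference() {
  open_box();
  translate([209, -1, 65]) rotate([-90, 0, 0]) cylinder(h = 26, r = 10);
}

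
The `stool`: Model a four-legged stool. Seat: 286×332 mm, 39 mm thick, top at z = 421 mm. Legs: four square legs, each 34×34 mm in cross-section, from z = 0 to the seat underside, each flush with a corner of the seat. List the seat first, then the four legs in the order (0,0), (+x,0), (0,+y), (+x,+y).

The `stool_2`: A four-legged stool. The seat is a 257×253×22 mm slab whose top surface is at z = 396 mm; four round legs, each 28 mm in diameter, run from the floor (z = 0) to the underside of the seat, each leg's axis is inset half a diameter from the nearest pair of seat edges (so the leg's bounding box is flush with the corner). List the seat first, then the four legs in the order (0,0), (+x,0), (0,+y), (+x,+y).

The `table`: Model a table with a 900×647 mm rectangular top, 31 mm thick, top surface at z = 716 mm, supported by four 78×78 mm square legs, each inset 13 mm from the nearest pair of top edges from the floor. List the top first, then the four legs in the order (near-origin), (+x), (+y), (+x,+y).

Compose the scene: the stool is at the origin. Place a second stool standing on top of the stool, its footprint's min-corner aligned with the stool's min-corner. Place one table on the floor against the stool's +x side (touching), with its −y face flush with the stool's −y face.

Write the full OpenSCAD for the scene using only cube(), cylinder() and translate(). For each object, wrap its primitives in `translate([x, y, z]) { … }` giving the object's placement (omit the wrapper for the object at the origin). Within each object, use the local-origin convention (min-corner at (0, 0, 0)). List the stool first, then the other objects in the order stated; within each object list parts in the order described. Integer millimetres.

translate([0, 0, 382]) cube([286, 332, 39]);
cube([34, 34, 382]);
translate([252, 0, 0]) cube([34, 34, 382]);
translate([0, 298, 0]) cube([34, 34, 382]);
translate([252, 298, 0]) cube([34, 34, 382]);
translate([0, 0, 421]) {
  translate([0, 0, 374]) cube([257, 253, 22]);
  translate([14, 14, 0]) cylinder(h = 374, r = 14);
  translate([243, 14, 0]) cylinder(h = 374, r = 14);
  translate([14, 239, 0]) cylinder(h = 374, r = 14);
  translate([243, 239, 0]) cylinder(h = 374, r = 14);
}
translate([286, 0, 0]) {
  translate([0, 0, 685]) cube([900, 647, 31]);
  translate([13, 13, 0]) cube([78, 78, 685]);
  translate([809, 13, 0]) cube([78, 78, 685]);
  translate([13, 556, 0]) cube([78, 78, 685]);
  translate([809, 556, 0]) cube([78, 78, 685]);
}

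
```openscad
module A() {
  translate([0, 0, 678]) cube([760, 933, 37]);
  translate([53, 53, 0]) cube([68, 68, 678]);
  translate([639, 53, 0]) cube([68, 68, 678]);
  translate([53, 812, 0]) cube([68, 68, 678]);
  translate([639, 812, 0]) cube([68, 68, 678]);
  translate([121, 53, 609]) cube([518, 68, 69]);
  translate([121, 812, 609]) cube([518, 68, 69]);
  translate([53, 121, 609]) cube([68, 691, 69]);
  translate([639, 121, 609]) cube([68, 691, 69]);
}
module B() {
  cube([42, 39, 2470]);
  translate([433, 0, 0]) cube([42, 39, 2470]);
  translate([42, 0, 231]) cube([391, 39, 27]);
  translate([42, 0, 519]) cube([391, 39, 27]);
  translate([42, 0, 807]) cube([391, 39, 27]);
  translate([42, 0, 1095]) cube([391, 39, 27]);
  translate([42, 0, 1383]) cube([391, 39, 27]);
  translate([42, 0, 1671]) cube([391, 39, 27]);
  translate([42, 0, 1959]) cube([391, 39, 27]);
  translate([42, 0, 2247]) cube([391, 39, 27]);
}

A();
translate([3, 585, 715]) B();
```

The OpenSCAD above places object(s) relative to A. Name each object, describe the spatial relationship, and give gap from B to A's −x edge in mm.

A is a table. B is a ladder. The ladder is on top of the table. The gap from the ladder to the table's −x edge is 3 mm.

The ladder's min-x is at 3; the table's min-x is 0; gap = 3 mm.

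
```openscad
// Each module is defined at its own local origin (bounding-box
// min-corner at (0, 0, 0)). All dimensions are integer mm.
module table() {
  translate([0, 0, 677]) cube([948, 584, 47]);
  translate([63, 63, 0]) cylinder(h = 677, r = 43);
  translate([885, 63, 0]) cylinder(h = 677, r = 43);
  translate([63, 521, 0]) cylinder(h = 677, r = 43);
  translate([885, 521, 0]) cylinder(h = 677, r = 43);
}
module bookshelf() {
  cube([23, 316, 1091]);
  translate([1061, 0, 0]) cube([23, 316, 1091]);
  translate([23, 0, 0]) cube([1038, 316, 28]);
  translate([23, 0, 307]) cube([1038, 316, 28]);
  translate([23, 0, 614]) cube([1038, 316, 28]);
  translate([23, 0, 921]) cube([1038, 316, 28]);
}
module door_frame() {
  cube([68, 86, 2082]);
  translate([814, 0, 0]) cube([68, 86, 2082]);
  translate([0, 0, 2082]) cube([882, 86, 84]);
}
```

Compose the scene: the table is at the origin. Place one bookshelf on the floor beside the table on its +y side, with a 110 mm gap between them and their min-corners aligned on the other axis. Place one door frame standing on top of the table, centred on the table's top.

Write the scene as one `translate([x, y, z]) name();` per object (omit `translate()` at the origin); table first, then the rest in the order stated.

table();
translate([0, 694, 0]) bookshelf();
translate([33, 249, 724]) door_frame();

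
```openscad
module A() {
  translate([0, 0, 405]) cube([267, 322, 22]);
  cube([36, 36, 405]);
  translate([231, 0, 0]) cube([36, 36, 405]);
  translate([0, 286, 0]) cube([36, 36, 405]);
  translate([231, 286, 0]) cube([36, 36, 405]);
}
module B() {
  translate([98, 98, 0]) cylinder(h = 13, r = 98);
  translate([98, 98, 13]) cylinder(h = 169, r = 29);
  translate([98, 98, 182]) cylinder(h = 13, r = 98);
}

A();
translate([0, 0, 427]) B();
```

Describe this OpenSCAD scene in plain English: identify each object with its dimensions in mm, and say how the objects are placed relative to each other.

A is a four-legged stool. The seat is 267×322 mm, 22 mm thick, top at z = 427 mm. It stands on four square legs, each 36×36 mm in cross-section, from z = 0 to the seat underside, each flush with a corner of the seat.

B is a spool: two coaxial disc flanges of radius 98 mm and thickness 13 mm, joined by a core cylinder of radius 29 mm and height 169 mm. The lower flange rests on z = 0 and the three cylinders share a vertical axis.

The spool is on top of the stool.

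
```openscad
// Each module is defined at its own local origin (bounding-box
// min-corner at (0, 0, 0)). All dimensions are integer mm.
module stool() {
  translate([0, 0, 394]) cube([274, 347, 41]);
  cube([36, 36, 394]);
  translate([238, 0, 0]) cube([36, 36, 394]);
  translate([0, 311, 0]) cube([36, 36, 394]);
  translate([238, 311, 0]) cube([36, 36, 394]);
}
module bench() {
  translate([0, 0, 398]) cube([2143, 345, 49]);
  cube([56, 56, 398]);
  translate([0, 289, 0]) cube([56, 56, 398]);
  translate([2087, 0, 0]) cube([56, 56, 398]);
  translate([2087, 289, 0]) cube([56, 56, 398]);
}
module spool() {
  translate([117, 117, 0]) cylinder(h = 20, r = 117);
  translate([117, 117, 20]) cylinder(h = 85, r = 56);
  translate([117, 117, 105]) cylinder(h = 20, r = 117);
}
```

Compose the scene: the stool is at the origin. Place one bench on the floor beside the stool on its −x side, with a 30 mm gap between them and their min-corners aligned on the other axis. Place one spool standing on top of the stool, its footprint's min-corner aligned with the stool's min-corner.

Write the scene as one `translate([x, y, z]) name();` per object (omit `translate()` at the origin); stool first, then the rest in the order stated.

stool();
translate([-2173, 0, 0]) bench();
translate([0, 0, 435]) spool();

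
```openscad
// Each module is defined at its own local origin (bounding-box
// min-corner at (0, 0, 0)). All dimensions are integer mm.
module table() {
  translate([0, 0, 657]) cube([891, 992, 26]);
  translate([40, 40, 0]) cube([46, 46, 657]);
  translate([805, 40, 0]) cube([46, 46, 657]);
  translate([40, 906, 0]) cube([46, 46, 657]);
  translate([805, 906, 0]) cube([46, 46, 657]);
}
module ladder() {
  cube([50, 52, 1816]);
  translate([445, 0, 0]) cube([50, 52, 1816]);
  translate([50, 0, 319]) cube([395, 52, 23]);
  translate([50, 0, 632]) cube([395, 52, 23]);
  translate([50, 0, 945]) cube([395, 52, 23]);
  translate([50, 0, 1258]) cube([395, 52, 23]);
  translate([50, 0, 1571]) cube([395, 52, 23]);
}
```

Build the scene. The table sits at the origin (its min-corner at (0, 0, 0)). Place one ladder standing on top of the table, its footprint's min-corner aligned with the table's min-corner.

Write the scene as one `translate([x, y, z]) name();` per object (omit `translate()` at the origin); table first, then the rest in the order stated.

table();
translate([0, 0, 683]) ladder();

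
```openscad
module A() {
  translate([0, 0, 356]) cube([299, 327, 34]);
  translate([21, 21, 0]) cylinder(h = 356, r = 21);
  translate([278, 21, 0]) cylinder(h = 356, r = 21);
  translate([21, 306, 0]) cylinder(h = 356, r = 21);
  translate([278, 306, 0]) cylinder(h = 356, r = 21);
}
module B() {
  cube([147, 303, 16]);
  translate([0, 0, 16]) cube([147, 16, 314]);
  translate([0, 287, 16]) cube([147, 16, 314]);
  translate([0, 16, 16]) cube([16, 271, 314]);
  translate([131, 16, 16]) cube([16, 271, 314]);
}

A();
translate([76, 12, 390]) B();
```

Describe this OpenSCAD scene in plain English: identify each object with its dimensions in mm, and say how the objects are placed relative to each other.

A is a four-legged stool. The seat is a 299×327×34 mm slab whose top surface is at z = 390 mm; four round legs, each 42 mm in diameter, run from the floor (z = 0) to the underside of the seat, each leg's axis is inset half a diameter from the nearest pair of seat edges (so the leg's bounding box is flush with the corner).

B is an open storage box with external size 147×303×330 mm and wall thickness 16 mm (the base is also 16 mm thick). The base covers the whole footprint; the four walls stand on the base, with the y-facing walls full-width and the x-facing walls fitting between their inner faces.

The open box is on top of the stool, centred.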